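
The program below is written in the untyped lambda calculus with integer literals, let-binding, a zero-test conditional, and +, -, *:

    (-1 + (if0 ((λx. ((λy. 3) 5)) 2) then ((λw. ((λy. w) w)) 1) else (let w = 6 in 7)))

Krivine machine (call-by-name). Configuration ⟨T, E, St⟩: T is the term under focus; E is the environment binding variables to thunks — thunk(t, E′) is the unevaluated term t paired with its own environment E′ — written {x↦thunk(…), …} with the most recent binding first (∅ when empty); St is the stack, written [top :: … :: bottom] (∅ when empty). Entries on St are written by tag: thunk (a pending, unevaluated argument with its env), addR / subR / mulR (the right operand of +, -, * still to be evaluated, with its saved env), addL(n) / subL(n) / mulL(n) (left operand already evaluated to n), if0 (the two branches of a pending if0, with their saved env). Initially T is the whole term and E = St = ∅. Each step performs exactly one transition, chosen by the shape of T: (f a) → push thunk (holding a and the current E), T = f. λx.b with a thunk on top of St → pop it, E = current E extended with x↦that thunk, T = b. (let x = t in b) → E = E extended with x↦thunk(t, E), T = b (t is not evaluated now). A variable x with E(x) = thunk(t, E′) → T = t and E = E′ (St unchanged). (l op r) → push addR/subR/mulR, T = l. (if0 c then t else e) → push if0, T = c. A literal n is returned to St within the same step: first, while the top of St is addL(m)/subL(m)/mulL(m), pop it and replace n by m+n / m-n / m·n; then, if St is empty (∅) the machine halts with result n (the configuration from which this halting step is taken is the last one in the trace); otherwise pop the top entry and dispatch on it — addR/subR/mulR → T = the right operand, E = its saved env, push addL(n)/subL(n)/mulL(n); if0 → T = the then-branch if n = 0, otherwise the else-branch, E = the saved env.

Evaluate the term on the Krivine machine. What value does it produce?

step 0: [T=(-1 + (if0 ((λx. ((λy. 3) 5)) 2) then ((λw. ((λy. w) w)) 1) else (let w = 6 in 7))) | E=∅ | St=∅]
step 1: [T=-1 | E=∅ | St=[addR]]
step 2: [T=(if0 ((λx. ((λy. 3) 5)) 2) then ((λw. ((λy. w) w)) 1) else (let w = 6 in 7)) | E=∅ | St=[addL(-1)]]
step 3: [T=((λx. ((λy. 3) 5)) 2) | E=∅ | St=[if0 :: addL(-1)]]
step 4: [T=(λx. ((λy. 3) 5)) | E=∅ | St=[thunk :: if0 :: addL(-1)]]
step 5: [T=((λy. 3) 5) | E={x↦thunk(2, ∅)} | St=[if0 :: addL(-1)]]
step 6: [T=(λy. 3) | E={x↦thunk(2, ∅)} | St=[thunk :: if0 :: addL(-1)]]
step 7: [T=3 | E={y↦thunk(5, {x↦thunk(2, ∅)}), x↦thunk(2, ∅)} | St=[if0 :: addL(-1)]]
step 8: [T=(let w = 6 in 7) | E=∅ | St=[addL(-1)]]
step 9: [T=7 | E={w↦thunk(6, ∅)} | St=[addL(-1)]]
→ final value 6

Answer: 6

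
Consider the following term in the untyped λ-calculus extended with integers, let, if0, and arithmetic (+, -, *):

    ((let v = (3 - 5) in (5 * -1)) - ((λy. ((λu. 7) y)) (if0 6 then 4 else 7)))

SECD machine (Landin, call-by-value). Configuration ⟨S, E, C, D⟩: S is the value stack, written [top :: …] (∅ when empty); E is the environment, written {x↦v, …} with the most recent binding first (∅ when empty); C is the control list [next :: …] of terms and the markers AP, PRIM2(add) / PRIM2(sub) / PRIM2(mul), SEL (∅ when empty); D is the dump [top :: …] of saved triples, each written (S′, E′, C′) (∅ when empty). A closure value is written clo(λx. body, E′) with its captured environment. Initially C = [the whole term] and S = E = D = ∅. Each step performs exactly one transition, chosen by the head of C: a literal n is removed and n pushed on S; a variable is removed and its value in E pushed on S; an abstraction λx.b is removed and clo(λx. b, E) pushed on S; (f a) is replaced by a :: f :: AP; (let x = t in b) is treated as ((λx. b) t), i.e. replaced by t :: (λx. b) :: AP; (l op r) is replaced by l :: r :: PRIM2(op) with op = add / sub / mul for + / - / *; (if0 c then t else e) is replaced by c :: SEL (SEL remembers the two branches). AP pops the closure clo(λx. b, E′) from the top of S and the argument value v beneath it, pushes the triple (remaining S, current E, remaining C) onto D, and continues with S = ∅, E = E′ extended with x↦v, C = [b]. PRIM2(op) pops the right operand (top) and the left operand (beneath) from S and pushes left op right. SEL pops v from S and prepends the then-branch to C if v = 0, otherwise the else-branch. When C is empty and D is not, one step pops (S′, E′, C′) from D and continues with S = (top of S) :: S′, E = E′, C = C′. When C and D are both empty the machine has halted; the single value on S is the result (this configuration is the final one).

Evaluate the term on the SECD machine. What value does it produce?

Answer: -12

Machine steps:
[0] <S=∅, E=∅, C=[((let v = (3 - 5) in (5 * -1)) - ((λy. ((λu. 7) y)) (if0 6 then 4 else 7)))], D=∅>
[1] <S=∅, E=∅, C=[(let v = (3 - 5) in (5 * -1)) :: ((λy. ((λu. 7) y)) (if0 6 then 4 else 7)) :: PRIM2(sub)], D=∅>
[2] <S=∅, E=∅, C=[(3 - 5) :: (λv. (5 * -1)) :: AP :: ((λy. ((λu. 7) y)) (if0 6 then 4 else 7)) :: PRIM2(sub)], D=∅>
[3] <S=∅, E=∅, C=[3 :: 5 :: PRIM2(sub) :: (λv. (5 * -1)) :: AP :: ((λy. ((λu. 7) y)) (if0 6 then 4 else 7)) :: PRIM2(sub)], D=∅>
[4] <S=[3], E=∅, C=[5 :: PRIM2(sub) :: (λv. (5 * -1)) :: AP :: ((λy. ((λu. 7) y)) (if0 6 then 4 else 7)) :: PRIM2(sub)], D=∅>
[5] <S=[5 :: 3], E=∅, C=[PRIM2(sub) :: (λv. (5 * -1)) :: AP :: ((λy. ((λu. 7) y)) (if0 6 then 4 else 7)) :: PRIM2(sub)], D=∅>
[6] <S=[-2], E=∅, C=[(λv. (5 * -1)) :: AP :: ((λy. ((λu. 7) y)) (if0 6 then 4 else 7)) :: PRIM2(sub)], D=∅>
[7] <S=[clo(λv. (5 * -1), ∅) :: -2], E=∅, C=[AP :: ((λy. ((λu. 7) y)) (if0 6 then 4 else 7)) :: PRIM2(sub)], D=∅>
[8] <S=∅, E={v↦-2}, C=[(5 * -1)], D=[(∅, ∅, [((λy. ((λu. 7) y)) (if0 6 then 4 else 7)) :: PRIM2(sub)])]>
[9] <S=∅, E={v↦-2}, C=[5 :: -1 :: PRIM2(mul)], D=[(∅, ∅, [((λy. ((λu. 7) y)) (if0 6 then 4 else 7)) :: PRIM2(sub)])]>
[10] <S=[5], E={v↦-2}, C=[-1 :: PRIM2(mul)], D=[(∅, ∅, [((λy. ((λu. 7) y)) (if0 6 then 4 else 7)) :: PRIM2(sub)])]>
[11] <S=[-1 :: 5], E={v↦-2}, C=[PRIM2(mul)], D=[(∅, ∅, [((λy. ((λu. 7) y)) (if0 6 then 4 else 7)) :: PRIM2(sub)])]>
[12] <S=[-5], E={v↦-2}, C=∅, D=[(∅, ∅, [((λy. ((λu. 7) y)) (if0 6 then 4 else 7)) :: PRIM2(sub)])]>
[13] <S=[-5], E=∅, C=[((λy. ((λu. 7) y)) (if0 6 then 4 else 7)) :: PRIM2(sub)], D=∅>
[14] <S=[-5], E=∅, C=[(if0 6 then 4 else 7) :: (λy. ((λu. 7) y)) :: AP :: PRIM2(sub)], D=∅>
[15] <S=[-5], E=∅, C=[6 :: SEL :: (λy. ((λu. 7) y)) :: AP :: PRIM2(sub)], D=∅>
[16] <S=[6 :: -5], E=∅, C=[SEL :: (λy. ((λu. 7) y)) :: AP :: PRIM2(sub)], D=∅>
[17] <S=[-5], E=∅, C=[7 :: (λy. ((λu. 7) y)) :: AP :: PRIM2(sub)], D=∅>
[18] <S=[7 :: -5], E=∅, C=[(λy. ((λu. 7) y)) :: AP :: PRIM2(sub)], D=∅>
[19] <S=[clo(λy. ((λu. 7) y), ∅) :: 7 :: -5], E=∅, C=[AP :: PRIM2(sub)], D=∅>
[20] <S=∅, E={y↦7}, C=[((λu. 7) y)], D=[([-5], ∅, [PRIM2(sub)])]>
[21] <S=∅, E={y↦7}, C=[y :: (λu. 7) :: AP], D=[([-5], ∅, [PRIM2(sub)])]>
[22] <S=[7], E={y↦7}, C=[(λu. 7) :: AP], D=[([-5], ∅, [PRIM2(sub)])]>
[23] <S=[clo(λu. 7, {y↦7}) :: 7], E={y↦7}, C=[AP], D=[([-5], ∅, [PRIM2(sub)])]>
[24] <S=∅, E={u↦7, y↦7}, C=[7], D=[(∅, {y↦7}, ∅) :: ([-5], ∅, [PRIM2(sub)])]>
[25] <S=[7], E={u↦7, y↦7}, C=∅, D=[(∅, {y↦7}, ∅) :: ([-5], ∅, [PRIM2(sub)])]>
[26] <S=[7], E={y↦7}, C=∅, D=[([-5], ∅, [PRIM2(sub)])]>
[27] <S=[7 :: -5], E=∅, C=[PRIM2(sub)], D=∅>
[28] <S=[-12], E=∅, C=∅, D=∅>
→ final value -12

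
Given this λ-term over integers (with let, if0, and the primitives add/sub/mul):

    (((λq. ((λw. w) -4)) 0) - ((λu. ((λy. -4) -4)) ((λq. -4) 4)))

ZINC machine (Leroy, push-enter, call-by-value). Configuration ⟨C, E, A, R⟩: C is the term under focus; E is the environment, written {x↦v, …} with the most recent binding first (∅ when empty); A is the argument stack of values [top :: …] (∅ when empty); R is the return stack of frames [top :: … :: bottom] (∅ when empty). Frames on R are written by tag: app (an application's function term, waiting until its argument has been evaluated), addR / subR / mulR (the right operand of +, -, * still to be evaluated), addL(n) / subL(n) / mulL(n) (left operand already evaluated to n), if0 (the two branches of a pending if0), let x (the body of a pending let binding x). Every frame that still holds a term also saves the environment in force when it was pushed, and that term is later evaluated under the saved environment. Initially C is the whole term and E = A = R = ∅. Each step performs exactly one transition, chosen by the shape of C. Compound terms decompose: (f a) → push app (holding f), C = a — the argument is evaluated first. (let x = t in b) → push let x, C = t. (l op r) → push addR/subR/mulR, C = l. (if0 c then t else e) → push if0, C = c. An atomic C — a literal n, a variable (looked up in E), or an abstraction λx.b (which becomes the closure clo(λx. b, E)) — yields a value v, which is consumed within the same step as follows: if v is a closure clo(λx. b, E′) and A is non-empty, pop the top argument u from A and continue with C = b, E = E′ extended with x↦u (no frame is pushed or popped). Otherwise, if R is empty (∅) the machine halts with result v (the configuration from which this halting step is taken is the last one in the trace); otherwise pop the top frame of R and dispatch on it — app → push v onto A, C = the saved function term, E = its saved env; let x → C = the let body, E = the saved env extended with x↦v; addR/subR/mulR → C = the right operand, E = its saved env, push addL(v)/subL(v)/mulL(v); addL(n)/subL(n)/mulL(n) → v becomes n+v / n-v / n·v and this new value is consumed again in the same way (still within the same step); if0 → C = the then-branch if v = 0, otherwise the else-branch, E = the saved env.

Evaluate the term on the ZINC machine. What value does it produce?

[0] ⟨C=(((λq. ((λw. w) -4)) 0) - ((λu. ((λy. -4) -4)) ((λq. -4) 4))); E=∅; A=∅; R=∅⟩
[1] ⟨C=((λq. ((λw. w) -4)) 0); E=∅; A=∅; R=[subR]⟩
[2] ⟨C=0; E=∅; A=∅; R=[app :: subR]⟩
[3] ⟨C=(λq. ((λw. w) -4)); E=∅; A=[0]; R=[subR]⟩
[4] ⟨C=((λw. w) -4); E={q↦0}; A=∅; R=[subR]⟩
[5] ⟨C=-4; E={q↦0}; A=∅; R=[app :: subR]⟩
[6] ⟨C=(λw. w); E={q↦0}; A=[-4]; R=[subR]⟩
[7] ⟨C=w; E={w↦-4, q↦0}; A=∅; R=[subR]⟩
[8] ⟨C=((λu. ((λy. -4) -4)) ((λq. -4) 4)); E=∅; A=∅; R=[subL(-4)]⟩
[9] ⟨C=((λq. -4) 4); E=∅; A=∅; R=[app :: subL(-4)]⟩
[10] ⟨C=4; E=∅; A=∅; R=[app :: app :: subL(-4)]⟩
[11] ⟨C=(λq. -4); E=∅; A=[4]; R=[app :: subL(-4)]⟩
[12] ⟨C=-4; E={q↦4}; A=∅; R=[app :: subL(-4)]⟩
[13] ⟨C=(λu. ((λy. -4) -4)); E=∅; A=[-4]; R=[subL(-4)]⟩
[14] ⟨C=((λy. -4) -4); E={u↦-4}; A=∅; R=[subL(-4)]⟩
[15] ⟨C=-4; E={u↦-4}; A=∅; R=[app :: subL(-4)]⟩
[16] ⟨C=(λy. -4); E={u↦-4}; A=[-4]; R=[subL(-4)]⟩
[17] ⟨C=-4; E={y↦-4, u↦-4}; A=∅; R=[subL(-4)]⟩
→ final value 0

Answer: 0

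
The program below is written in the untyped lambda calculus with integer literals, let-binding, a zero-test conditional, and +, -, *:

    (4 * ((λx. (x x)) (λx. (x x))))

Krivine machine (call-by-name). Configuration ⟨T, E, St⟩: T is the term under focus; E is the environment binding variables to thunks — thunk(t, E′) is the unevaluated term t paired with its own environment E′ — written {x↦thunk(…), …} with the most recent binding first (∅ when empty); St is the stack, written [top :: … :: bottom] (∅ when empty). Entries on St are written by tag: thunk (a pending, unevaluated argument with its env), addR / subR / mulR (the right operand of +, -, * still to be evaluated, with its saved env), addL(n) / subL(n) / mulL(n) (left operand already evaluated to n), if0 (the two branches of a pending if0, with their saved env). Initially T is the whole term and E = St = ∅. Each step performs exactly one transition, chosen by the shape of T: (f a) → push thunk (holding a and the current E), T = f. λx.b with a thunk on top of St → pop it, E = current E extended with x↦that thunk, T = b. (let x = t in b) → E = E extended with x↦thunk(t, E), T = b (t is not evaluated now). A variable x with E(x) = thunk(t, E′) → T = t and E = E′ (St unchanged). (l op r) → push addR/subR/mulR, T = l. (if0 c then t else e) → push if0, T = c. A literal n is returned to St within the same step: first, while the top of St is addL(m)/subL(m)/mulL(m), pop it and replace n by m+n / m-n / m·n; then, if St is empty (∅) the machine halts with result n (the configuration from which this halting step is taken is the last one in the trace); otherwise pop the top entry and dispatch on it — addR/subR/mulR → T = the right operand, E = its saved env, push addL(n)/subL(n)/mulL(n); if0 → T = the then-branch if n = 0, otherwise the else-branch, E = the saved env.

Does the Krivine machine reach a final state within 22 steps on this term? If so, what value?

Answer: DIVERGES (no final state within 22 steps)

Machine steps:
[0] <T=(4 * ((λx. (x x)) (λx. (x x)))), E=∅, St=∅>
[1] <T=4, E=∅, St=[mulR]>
[2] <T=((λx. (x x)) (λx. (x x))), E=∅, St=[mulL(4)]>
[3] <T=(λx. (x x)), E=∅, St=[thunk :: mulL(4)]>
[4] <T=(x x), E={x↦thunk((λx. (x x)), ∅)}, St=[mulL(4)]>
[5] <T=x, E={x↦thunk((λx. (x x)), ∅)}, St=[thunk :: mulL(4)]>
[6] <T=(λx. (x x)), E=∅, St=[thunk :: mulL(4)]>
[7] <T=(x x), E={x↦thunk(x, {x↦thunk((λx. (x x)), ∅)})}, St=[mulL(4)]>
[8] <T=x, E={x↦thunk(x, {x↦thunk((λx. (x x)), ∅)})}, St=[thunk :: mulL(4)]>
[9] <T=x, E={x↦thunk((λx. (x x)), ∅)}, St=[thunk :: mulL(4)]>
[10] <T=(λx. (x x)), E=∅, St=[thunk :: mulL(4)]>
[11] <T=(x x), E={x↦thunk(x, {x↦thunk(x, {x↦thunk((λx. (x x)), ∅)})})}, St=[mulL(4)]>
[12] <T=x, E={x↦thunk(x, {x↦thunk(x, {x↦thunk((λx. (x x)), ∅)})})}, St=[thunk :: mulL(4)]>
[13] <T=x, E={x↦thunk(x, {x↦thunk((λx. (x x)), ∅)})}, St=[thunk :: mulL(4)]>
[14] <T=x, E={x↦thunk((λx. (x x)), ∅)}, St=[thunk :: mulL(4)]>
[15] <T=(λx. (x x)), E=∅, St=[thunk :: mulL(4)]>
[16] <T=(x x), E={x↦thunk(x, {x↦thunk(x, {x↦thunk(x, {x↦thunk((λx. (x x)), ∅)})})})}, St=[mulL(4)]>
[17] <T=x, E={x↦thunk(x, {x↦thunk(x, {x↦thunk(x, {x↦thunk((λx. (x x)), ∅)})})})}, St=[thunk :: mulL(4)]>
[18] <T=x, E={x↦thunk(x, {x↦thunk(x, {x↦thunk((λx. (x x)), ∅)})})}, St=[thunk :: mulL(4)]>
[19] <T=x, E={x↦thunk(x, {x↦thunk((λx. (x x)), ∅)})}, St=[thunk :: mulL(4)]>
[20] <T=x, E={x↦thunk((λx. (x x)), ∅)}, St=[thunk :: mulL(4)]>
[21] <T=(λx. (x x)), E=∅, St=[thunk :: mulL(4)]>
[22] <T=(x x), E={x↦thunk(x, {x↦thunk(x, {x↦thunk(x, {x↦thunk(x, {x↦thunk((λx. (x x)), ∅)})})})})}, St=[mulL(4)]>
→ 22 transitions taken and the configuration is still not final: no result within 22 steps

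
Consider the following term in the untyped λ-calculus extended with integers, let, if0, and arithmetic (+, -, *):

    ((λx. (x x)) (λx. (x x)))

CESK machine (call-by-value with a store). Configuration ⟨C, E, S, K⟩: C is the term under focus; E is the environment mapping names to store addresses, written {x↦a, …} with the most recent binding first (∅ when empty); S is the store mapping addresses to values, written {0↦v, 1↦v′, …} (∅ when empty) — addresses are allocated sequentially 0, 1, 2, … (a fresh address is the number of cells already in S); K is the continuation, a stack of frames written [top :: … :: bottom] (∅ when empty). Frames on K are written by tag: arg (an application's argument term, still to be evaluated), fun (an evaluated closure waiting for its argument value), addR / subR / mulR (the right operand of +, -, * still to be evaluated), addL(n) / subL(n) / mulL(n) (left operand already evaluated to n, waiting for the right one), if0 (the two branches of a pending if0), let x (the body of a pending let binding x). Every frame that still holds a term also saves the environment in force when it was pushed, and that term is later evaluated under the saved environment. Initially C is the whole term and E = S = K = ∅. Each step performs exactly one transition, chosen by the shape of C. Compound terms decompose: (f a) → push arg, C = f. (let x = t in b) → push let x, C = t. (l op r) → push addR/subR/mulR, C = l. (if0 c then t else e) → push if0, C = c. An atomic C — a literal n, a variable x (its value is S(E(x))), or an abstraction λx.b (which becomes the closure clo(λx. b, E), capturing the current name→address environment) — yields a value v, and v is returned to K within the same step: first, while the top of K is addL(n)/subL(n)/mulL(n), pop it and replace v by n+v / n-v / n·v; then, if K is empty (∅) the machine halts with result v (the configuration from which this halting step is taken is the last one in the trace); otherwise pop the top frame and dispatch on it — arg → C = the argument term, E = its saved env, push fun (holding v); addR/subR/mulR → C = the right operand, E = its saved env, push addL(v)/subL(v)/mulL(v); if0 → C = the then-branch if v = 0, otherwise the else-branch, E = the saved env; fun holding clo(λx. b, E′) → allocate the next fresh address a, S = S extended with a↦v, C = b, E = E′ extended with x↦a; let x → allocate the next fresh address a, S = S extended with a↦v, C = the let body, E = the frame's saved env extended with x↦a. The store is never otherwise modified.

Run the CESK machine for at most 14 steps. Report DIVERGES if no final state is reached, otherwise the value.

step 0: <C=((λx. (x x)) (λx. (x x))), E=∅, S=∅, K=∅>
step 1: <C=(λx. (x x)), E=∅, S=∅, K=[arg]>
step 2: <C=(λx. (x x)), E=∅, S=∅, K=[fun]>
step 3: <C=(x x), E={x↦0}, S={0↦clo(λx. (x x), ∅)}, K=∅>
step 4: <C=x, E={x↦0}, S={0↦clo(λx. (x x), ∅)}, K=[arg]>
step 5: <C=x, E={x↦0}, S={0↦clo(λx. (x x), ∅)}, K=[fun]>
step 6: <C=(x x), E={x↦1}, S={0↦clo(λx. (x x), ∅), 1↦clo(λx. (x x), ∅)}, K=∅>
step 7: <C=x, E={x↦1}, S={0↦clo(λx. (x x), ∅), 1↦clo(λx. (x x), ∅)}, K=[arg]>
step 8: <C=x, E={x↦1}, S={0↦clo(λx. (x x), ∅), 1↦clo(λx. (x x), ∅)}, K=[fun]>
step 9: <C=(x x), E={x↦2}, S={0↦clo(λx. (x x), ∅), 1↦clo(λx. (x x), ∅), 2↦clo(λx. (x x), ∅)}, K=∅>
step 10: <C=x, E={x↦2}, S={0↦clo(λx. (x x), ∅), 1↦clo(λx. (x x), ∅), 2↦clo(λx. (x x), ∅)}, K=[arg]>
step 11: <C=x, E={x↦2}, S={0↦clo(λx. (x x), ∅), 1↦clo(λx. (x x), ∅), 2↦clo(λx. (x x), ∅)}, K=[fun]>
step 12: <C=(x x), E={x↦3}, S={0↦clo(λx. (x x), ∅), 1↦clo(λx. (x x), ∅), 2↦clo(λx. (x x), ∅), 3↦clo(λx. (x x), ∅)}, K=∅>
step 13: <C=x, E={x↦3}, S={0↦clo(λx. (x x), ∅), 1↦clo(λx. (x x), ∅), 2↦clo(λx. (x x), ∅), 3↦clo(λx. (x x), ∅)}, K=[arg]>
step 14: <C=x, E={x↦3}, S={0↦clo(λx. (x x), ∅), 1↦clo(λx. (x x), ∅), 2↦clo(λx. (x x), ∅), 3↦clo(λx. (x x), ∅)}, K=[fun]>
→ 14 transitions taken and the configuration is still not final: no result within 14 steps

Answer: DIVERGES (no final state within 14 steps)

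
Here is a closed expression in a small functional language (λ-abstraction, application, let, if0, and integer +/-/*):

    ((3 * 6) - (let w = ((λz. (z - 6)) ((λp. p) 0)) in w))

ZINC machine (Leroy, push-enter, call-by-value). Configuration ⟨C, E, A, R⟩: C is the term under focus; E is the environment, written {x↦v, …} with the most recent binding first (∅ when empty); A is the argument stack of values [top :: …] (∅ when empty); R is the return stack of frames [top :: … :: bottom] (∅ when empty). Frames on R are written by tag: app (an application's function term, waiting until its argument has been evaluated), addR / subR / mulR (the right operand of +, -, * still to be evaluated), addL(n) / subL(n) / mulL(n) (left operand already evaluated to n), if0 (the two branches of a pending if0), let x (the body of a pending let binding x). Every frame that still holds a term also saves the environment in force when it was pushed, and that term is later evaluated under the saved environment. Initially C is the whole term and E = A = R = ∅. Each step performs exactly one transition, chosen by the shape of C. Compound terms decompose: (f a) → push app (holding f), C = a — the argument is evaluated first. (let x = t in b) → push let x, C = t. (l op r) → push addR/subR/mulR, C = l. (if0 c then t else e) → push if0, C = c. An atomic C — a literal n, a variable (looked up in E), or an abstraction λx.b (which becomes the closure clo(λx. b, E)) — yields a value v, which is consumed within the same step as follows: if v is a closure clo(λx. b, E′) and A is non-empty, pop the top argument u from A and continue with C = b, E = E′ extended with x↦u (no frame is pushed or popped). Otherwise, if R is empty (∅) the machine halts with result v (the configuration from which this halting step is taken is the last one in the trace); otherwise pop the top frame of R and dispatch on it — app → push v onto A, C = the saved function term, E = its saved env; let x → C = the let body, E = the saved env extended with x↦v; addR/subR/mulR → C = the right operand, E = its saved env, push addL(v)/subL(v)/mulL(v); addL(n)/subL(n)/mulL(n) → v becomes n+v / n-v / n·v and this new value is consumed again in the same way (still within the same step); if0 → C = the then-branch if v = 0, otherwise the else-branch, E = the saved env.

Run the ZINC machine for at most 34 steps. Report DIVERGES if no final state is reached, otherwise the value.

Answer: 24

Execution trace:
step 0: ⟨C=((3 * 6) - (let w = ((λz. (z - 6)) ((λp. p) 0)) in w)); E=∅; A=∅; R=∅⟩
step 1: ⟨C=(3 * 6); E=∅; A=∅; R=[subR]⟩
step 2: ⟨C=3; E=∅; A=∅; R=[mulR :: subR]⟩
step 3: ⟨C=6; E=∅; A=∅; R=[mulL(3) :: subR]⟩
step 4: ⟨C=(let w = ((λz. (z - 6)) ((λp. p) 0)) in w); E=∅; A=∅; R=[subL(18)]⟩
step 5: ⟨C=((λz. (z - 6)) ((λp. p) 0)); E=∅; A=∅; R=[let w :: subL(18)]⟩
step 6: ⟨C=((λp. p) 0); E=∅; A=∅; R=[app :: let w :: subL(18)]⟩
step 7: ⟨C=0; E=∅; A=∅; R=[app :: app :: let w :: subL(18)]⟩
step 8: ⟨C=(λp. p); E=∅; A=[0]; R=[app :: let w :: subL(18)]⟩
step 9: ⟨C=p; E={p↦0}; A=∅; R=[app :: let w :: subL(18)]⟩
step 10: ⟨C=(λz. (z - 6)); E=∅; A=[0]; R=[let w :: subL(18)]⟩
step 11: ⟨C=(z - 6); E={z↦0}; A=∅; R=[let w :: subL(18)]⟩
step 12: ⟨C=z; E={z↦0}; A=∅; R=[subR :: let w :: subL(18)]⟩
step 13: ⟨C=6; E={z↦0}; A=∅; R=[subL(0) :: let w :: subL(18)]⟩
step 14: ⟨C=w; E={w↦-6}; A=∅; R=[subL(18)]⟩
→ final value 24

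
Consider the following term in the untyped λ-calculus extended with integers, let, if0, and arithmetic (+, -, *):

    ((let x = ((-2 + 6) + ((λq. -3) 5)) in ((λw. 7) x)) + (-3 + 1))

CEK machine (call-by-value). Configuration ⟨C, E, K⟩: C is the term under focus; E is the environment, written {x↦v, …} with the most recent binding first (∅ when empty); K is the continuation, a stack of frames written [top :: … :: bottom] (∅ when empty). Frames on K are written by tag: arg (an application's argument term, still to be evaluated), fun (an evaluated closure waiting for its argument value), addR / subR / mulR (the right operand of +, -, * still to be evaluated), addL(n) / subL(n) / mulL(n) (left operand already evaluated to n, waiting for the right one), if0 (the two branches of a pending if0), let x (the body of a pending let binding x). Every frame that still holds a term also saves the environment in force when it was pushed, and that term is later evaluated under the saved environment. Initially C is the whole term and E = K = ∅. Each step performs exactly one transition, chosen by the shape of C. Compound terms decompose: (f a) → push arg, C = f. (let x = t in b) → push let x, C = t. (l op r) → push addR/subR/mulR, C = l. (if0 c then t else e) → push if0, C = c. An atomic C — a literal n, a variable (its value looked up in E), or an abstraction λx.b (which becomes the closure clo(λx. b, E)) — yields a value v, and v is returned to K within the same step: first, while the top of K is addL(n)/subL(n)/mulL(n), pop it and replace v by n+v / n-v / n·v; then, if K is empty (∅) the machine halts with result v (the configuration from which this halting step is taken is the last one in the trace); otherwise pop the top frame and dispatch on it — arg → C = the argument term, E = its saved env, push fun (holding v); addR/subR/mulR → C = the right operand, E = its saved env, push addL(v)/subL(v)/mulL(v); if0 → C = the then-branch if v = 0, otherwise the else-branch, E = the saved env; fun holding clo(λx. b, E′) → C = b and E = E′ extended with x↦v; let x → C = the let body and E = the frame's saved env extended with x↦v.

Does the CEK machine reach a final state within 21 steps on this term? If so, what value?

Answer: 5

Derivation:
step 0: <C=((let x = ((-2 + 6) + ((λq. -3) 5)) in ((λw. 7) x)) + (-3 + 1)), E=∅, K=∅>
step 1: <C=(let x = ((-2 + 6) + ((λq. -3) 5)) in ((λw. 7) x)), E=∅, K=[addR]>
step 2: <C=((-2 + 6) + ((λq. -3) 5)), E=∅, K=[let x :: addR]>
step 3: <C=(-2 + 6), E=∅, K=[addR :: let x :: addR]>
step 4: <C=-2, E=∅, K=[addR :: addR :: let x :: addR]>
step 5: <C=6, E=∅, K=[addL(-2) :: addR :: let x :: addR]>
step 6: <C=((λq. -3) 5), E=∅, K=[addL(4) :: let x :: addR]>
step 7: <C=(λq. -3), E=∅, K=[arg :: addL(4) :: let x :: addR]>
step 8: <C=5, E=∅, K=[fun :: addL(4) :: let x :: addR]>
step 9: <C=-3, E={q↦5}, K=[addL(4) :: let x :: addR]>
step 10: <C=((λw. 7) x), E={x↦1}, K=[addR]>
step 11: <C=(λw. 7), E={x↦1}, K=[arg :: addR]>
step 12: <C=x, E={x↦1}, K=[fun :: addR]>
step 13: <C=7, E={w↦1, x↦1}, K=[addR]>
step 14: <C=(-3 + 1), E=∅, K=[addL(7)]>
step 15: <C=-3, E=∅, K=[addR :: addL(7)]>
step 16: <C=1, E=∅, K=[addL(-3) :: addL(7)]>
→ final value 5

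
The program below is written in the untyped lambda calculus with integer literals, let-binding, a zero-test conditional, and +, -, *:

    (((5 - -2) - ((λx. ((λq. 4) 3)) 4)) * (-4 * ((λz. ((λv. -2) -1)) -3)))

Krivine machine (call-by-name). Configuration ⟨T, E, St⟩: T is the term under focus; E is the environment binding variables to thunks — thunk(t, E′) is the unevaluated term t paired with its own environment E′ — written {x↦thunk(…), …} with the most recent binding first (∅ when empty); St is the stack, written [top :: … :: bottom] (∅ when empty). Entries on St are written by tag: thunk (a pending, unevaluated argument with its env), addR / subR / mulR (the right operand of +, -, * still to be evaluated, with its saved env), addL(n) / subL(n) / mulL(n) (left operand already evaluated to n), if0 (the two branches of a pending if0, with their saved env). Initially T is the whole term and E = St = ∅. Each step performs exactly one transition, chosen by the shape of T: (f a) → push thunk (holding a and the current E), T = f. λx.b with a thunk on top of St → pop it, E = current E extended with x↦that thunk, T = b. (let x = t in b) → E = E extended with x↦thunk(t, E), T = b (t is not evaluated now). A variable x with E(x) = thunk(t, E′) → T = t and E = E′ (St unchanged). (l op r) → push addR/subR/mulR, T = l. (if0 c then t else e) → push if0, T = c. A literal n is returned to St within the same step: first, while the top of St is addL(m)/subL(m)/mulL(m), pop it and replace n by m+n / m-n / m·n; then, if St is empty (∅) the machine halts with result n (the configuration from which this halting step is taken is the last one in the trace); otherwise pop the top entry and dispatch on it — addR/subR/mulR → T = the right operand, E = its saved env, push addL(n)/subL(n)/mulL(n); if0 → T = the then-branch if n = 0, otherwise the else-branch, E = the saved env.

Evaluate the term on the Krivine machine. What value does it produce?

step 0: <T=(((5 - -2) - ((λx. ((λq. 4) 3)) 4)) * (-4 * ((λz. ((λv. -2) -1)) -3))), E=∅, St=∅>
step 1: <T=((5 - -2) - ((λx. ((λq. 4) 3)) 4)), E=∅, St=[mulR]>
step 2: <T=(5 - -2), E=∅, St=[subR :: mulR]>
step 3: <T=5, E=∅, St=[subR :: subR :: mulR]>
step 4: <T=-2, E=∅, St=[subL(5) :: subR :: mulR]>
step 5: <T=((λx. ((λq. 4) 3)) 4), E=∅, St=[subL(7) :: mulR]>
step 6: <T=(λx. ((λq. 4) 3)), E=∅, St=[thunk :: subL(7) :: mulR]>
step 7: <T=((λq. 4) 3), E={x↦thunk(4, ∅)}, St=[subL(7) :: mulR]>
step 8: <T=(λq. 4), E={x↦thunk(4, ∅)}, St=[thunk :: subL(7) :: mulR]>
step 9: <T=4, E={q↦thunk(3, {x↦thunk(4, ∅)}), x↦thunk(4, ∅)}, St=[subL(7) :: mulR]>
step 10: <T=(-4 * ((λz. ((λv. -2) -1)) -3)), E=∅, St=[mulL(3)]>
step 11: <T=-4, E=∅, St=[mulR :: mulL(3)]>
step 12: <T=((λz. ((λv. -2) -1)) -3), E=∅, St=[mulL(-4) :: mulL(3)]>
step 13: <T=(λz. ((λv. -2) -1)), E=∅, St=[thunk :: mulL(-4) :: mulL(3)]>
step 14: <T=((λv. -2) -1), E={z↦thunk(-3, ∅)}, St=[mulL(-4) :: mulL(3)]>
step 15: <T=(λv. -2), E={z↦thunk(-3, ∅)}, St=[thunk :: mulL(-4) :: mulL(3)]>
step 16: <T=-2, E={v↦thunk(-1, {z↦thunk(-3, ∅)}), z↦thunk(-3, ∅)}, St=[mulL(-4) :: mulL(3)]>
→ final value 24

Answer: 24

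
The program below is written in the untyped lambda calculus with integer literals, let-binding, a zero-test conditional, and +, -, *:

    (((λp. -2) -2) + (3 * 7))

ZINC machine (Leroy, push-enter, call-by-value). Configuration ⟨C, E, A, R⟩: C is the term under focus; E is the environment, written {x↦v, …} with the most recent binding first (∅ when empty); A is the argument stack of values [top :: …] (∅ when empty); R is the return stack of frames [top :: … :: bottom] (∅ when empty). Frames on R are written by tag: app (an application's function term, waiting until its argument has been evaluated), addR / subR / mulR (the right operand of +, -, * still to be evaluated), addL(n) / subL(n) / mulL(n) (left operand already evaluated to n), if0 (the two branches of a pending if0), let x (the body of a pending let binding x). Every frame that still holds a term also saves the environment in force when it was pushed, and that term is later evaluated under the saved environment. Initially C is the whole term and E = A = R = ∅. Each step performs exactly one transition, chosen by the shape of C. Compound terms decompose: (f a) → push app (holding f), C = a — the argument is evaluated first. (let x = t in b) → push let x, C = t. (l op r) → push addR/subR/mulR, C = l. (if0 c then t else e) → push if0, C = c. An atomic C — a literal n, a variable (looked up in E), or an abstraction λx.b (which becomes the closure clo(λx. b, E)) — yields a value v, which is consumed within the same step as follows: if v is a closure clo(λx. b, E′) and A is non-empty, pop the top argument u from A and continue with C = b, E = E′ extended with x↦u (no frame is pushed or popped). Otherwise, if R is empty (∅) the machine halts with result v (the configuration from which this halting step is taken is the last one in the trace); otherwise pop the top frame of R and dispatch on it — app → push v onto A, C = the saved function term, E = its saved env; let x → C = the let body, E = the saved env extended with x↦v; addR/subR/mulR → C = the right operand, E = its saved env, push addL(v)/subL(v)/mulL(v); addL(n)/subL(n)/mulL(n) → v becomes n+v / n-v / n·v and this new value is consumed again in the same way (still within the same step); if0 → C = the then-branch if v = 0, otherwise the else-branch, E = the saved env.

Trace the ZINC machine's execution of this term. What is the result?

0. [C=(((λp. -2) -2) + (3 * 7)) | E=∅ | A=∅ | R=∅]
1. [C=((λp. -2) -2) | E=∅ | A=∅ | R=[addR]]
2. [C=-2 | E=∅ | A=∅ | R=[app :: addR]]
3. [C=(λp. -2) | E=∅ | A=[-2] | R=[addR]]
4. [C=-2 | E={p↦-2} | A=∅ | R=[addR]]
5. [C=(3 * 7) | E=∅ | A=∅ | R=[addL(-2)]]
6. [C=3 | E=∅ | A=∅ | R=[mulR :: addL(-2)]]
7. [C=7 | E=∅ | A=∅ | R=[mulL(3) :: addL(-2)]]
→ final value 19

Answer: 19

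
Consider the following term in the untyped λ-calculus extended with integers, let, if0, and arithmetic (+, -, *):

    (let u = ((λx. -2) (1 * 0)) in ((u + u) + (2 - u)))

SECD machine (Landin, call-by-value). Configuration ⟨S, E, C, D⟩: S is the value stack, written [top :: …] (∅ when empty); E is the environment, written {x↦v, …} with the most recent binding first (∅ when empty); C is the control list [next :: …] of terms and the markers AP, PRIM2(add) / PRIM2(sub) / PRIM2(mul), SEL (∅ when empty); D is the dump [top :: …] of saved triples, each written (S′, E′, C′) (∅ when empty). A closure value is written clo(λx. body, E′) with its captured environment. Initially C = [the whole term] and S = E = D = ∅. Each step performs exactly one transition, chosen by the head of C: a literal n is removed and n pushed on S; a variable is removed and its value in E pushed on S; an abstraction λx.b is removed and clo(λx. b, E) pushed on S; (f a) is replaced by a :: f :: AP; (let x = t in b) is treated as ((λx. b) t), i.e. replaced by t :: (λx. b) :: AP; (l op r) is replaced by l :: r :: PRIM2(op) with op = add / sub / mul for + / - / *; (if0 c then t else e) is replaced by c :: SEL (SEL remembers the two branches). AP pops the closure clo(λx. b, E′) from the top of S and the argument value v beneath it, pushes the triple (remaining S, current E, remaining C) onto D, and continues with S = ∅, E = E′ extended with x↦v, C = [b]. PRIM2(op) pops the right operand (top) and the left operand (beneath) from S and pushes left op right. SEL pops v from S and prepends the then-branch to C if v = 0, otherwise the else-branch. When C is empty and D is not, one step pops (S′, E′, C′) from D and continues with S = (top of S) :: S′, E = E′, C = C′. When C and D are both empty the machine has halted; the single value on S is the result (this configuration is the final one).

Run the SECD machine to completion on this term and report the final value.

t=0: [S=∅ | E=∅ | C=[(let u = ((λx. -2) (1 * 0)) in ((u + u) + (2 - u)))] | D=∅]
t=1: [S=∅ | E=∅ | C=[((λx. -2) (1 * 0)) :: (λu. ((u + u) + (2 - u))) :: AP] | D=∅]
t=2: [S=∅ | E=∅ | C=[(1 * 0) :: (λx. -2) :: AP :: (λu. ((u + u) + (2 - u))) :: AP] | D=∅]
t=3: [S=∅ | E=∅ | C=[1 :: 0 :: PRIM2(mul) :: (λx. -2) :: AP :: (λu. ((u + u) + (2 - u))) :: AP] | D=∅]
t=4: [S=[1] | E=∅ | C=[0 :: PRIM2(mul) :: (λx. -2) :: AP :: (λu. ((u + u) + (2 - u))) :: AP] | D=∅]
t=5: [S=[0 :: 1] | E=∅ | C=[PRIM2(mul) :: (λx. -2) :: AP :: (λu. ((u + u) + (2 - u))) :: AP] | D=∅]
t=6: [S=[0] | E=∅ | C=[(λx. -2) :: AP :: (λu. ((u + u) + (2 - u))) :: AP] | D=∅]
t=7: [S=[clo(λx. -2, ∅) :: 0] | E=∅ | C=[AP :: (λu. ((u + u) + (2 - u))) :: AP] | D=∅]
t=8: [S=∅ | E={x↦0} | C=[-2] | D=[(∅, ∅, [(λu. ((u + u) + (2 - u))) :: AP])]]
t=9: [S=[-2] | E={x↦0} | C=∅ | D=[(∅, ∅, [(λu. ((u + u) + (2 - u))) :: AP])]]
t=10: [S=[-2] | E=∅ | C=[(λu. ((u + u) + (2 - u))) :: AP] | D=∅]
t=11: [S=[clo(λu. ((u + u) + (2 - u)), ∅) :: -2] | E=∅ | C=[AP] | D=∅]
t=12: [S=∅ | E={u↦-2} | C=[((u + u) + (2 - u))] | D=[(∅, ∅, ∅)]]
t=13: [S=∅ | E={u↦-2} | C=[(u + u) :: (2 - u) :: PRIM2(add)] | D=[(∅, ∅, ∅)]]
t=14: [S=∅ | E={u↦-2} | C=[u :: u :: PRIM2(add) :: (2 - u) :: PRIM2(add)] | D=[(∅, ∅, ∅)]]
t=15: [S=[-2] | E={u↦-2} | C=[u :: PRIM2(add) :: (2 - u) :: PRIM2(add)] | D=[(∅, ∅, ∅)]]
t=16: [S=[-2 :: -2] | E={u↦-2} | C=[PRIM2(add) :: (2 - u) :: PRIM2(add)] | D=[(∅, ∅, ∅)]]
t=17: [S=[-4] | E={u↦-2} | C=[(2 - u) :: PRIM2(add)] | D=[(∅, ∅, ∅)]]
t=18: [S=[-4] | E={u↦-2} | C=[2 :: u :: PRIM2(sub) :: PRIM2(add)] | D=[(∅, ∅, ∅)]]
t=19: [S=[2 :: -4] | E={u↦-2} | C=[u :: PRIM2(sub) :: PRIM2(add)] | D=[(∅, ∅, ∅)]]
t=20: [S=[-2 :: 2 :: -4] | E={u↦-2} | C=[PRIM2(sub) :: PRIM2(add)] | D=[(∅, ∅, ∅)]]
t=21: [S=[4 :: -4] | E={u↦-2} | C=[PRIM2(add)] | D=[(∅, ∅, ∅)]]
t=22: [S=[0] | E={u↦-2} | C=∅ | D=[(∅, ∅, ∅)]]
t=23: [S=[0] | E=∅ | C=∅ | D=∅]
→ final value 0

Answer: 0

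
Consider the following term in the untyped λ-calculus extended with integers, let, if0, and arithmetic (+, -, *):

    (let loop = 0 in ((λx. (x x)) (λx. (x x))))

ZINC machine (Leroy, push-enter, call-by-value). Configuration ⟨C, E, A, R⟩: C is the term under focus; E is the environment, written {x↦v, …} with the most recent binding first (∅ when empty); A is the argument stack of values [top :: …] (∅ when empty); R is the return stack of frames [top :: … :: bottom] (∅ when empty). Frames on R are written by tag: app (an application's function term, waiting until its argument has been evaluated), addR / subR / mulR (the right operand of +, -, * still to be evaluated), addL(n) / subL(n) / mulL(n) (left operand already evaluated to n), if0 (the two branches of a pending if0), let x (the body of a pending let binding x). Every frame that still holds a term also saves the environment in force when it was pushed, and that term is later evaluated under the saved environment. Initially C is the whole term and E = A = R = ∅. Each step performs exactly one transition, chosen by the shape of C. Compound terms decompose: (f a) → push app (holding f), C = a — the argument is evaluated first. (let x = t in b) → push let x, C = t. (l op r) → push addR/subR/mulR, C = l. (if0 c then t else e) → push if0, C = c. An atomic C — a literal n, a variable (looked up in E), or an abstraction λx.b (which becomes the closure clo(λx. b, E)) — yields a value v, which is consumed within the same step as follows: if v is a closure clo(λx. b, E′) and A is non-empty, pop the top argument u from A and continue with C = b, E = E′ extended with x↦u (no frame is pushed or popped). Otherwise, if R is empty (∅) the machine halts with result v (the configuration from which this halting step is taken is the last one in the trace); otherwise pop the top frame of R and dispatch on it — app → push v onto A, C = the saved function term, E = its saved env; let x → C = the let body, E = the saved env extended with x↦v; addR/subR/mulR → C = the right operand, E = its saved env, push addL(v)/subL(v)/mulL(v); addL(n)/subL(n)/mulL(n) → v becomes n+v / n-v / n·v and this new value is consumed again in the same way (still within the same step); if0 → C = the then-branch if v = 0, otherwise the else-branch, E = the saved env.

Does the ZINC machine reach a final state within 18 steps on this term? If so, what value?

step 0: ⟨C=(let loop = 0 in ((λx. (x x)) (λx. (x x)))); E=∅; A=∅; R=∅⟩
step 1: ⟨C=0; E=∅; A=∅; R=[let loop]⟩
step 2: ⟨C=((λx. (x x)) (λx. (x x))); E={loop↦0}; A=∅; R=∅⟩
step 3: ⟨C=(λx. (x x)); E={loop↦0}; A=∅; R=[app]⟩
step 4: ⟨C=(λx. (x x)); E={loop↦0}; A=[clo(λx. (x x), {loop↦0})]; R=∅⟩
step 5: ⟨C=(x x); E={x↦clo(λx. (x x), {loop↦0}), loop↦0}; A=∅; R=∅⟩
step 6: ⟨C=x; E={x↦clo(λx. (x x), {loop↦0}), loop↦0}; A=∅; R=[app]⟩
step 7: ⟨C=x; E={x↦clo(λx. (x x), {loop↦0}), loop↦0}; A=[clo(λx. (x x), {loop↦0})]; R=∅⟩
… configuration repeats with period 3 (steps 5–7 recur indefinitely) …

Answer: DIVERGES (no final state within 18 steps)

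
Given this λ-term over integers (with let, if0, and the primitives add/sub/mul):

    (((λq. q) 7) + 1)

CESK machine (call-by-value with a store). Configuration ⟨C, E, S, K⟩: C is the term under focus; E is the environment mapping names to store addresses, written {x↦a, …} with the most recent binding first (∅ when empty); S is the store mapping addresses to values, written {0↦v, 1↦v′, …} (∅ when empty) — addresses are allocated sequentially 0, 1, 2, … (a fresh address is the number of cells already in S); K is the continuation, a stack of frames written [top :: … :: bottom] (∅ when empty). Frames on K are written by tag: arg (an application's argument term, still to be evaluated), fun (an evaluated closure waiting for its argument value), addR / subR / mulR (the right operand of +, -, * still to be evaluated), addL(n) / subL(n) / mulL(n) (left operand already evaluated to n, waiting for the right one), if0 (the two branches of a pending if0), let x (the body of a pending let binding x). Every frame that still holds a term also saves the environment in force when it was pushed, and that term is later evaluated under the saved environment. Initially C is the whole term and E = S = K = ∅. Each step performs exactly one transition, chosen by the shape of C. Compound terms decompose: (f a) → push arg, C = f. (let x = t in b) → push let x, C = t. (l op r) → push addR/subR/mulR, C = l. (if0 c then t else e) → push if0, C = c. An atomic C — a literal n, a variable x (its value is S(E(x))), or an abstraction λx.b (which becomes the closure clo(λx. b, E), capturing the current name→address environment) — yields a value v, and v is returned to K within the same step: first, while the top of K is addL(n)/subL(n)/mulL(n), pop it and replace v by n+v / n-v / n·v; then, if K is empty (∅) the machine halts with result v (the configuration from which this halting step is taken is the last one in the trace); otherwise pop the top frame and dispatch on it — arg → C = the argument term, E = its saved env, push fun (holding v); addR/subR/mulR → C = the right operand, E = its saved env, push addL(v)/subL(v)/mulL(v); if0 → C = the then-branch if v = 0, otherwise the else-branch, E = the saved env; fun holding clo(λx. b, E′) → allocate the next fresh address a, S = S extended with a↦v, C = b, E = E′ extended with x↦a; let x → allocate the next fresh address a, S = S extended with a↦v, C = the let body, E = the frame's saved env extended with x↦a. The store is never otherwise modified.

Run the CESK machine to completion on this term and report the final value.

Answer: 8

Derivation:
[0] ⟨C=(((λq. q) 7) + 1); E=∅; S=∅; K=∅⟩
[1] ⟨C=((λq. q) 7); E=∅; S=∅; K=[addR]⟩
[2] ⟨C=(λq. q); E=∅; S=∅; K=[arg :: addR]⟩
[3] ⟨C=7; E=∅; S=∅; K=[fun :: addR]⟩
[4] ⟨C=q; E={q↦0}; S={0↦7}; K=[addR]⟩
[5] ⟨C=1; E=∅; S={0↦7}; K=[addL(7)]⟩
→ final value 8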